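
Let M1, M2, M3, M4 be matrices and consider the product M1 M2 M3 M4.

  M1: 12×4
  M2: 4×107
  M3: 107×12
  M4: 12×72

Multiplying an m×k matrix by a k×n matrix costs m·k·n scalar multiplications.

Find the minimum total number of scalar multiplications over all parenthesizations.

Adjacent pairs: M1M2 = 12·4·107 = 5136; M2M3 = 4·107·12 = 5136; M3M4 = 107·12·72 = 92448.
Length 3: M1..M3: k=1: 0+5136+12·4·12=5712; k=2: 5136+0+12·107·12=20544 → min 5712 | M2..M4: k=2: 0+92448+4·107·72=123264; k=3: 5136+0+4·12·72=8592 → min 8592.
Length 4: M1..M4: k=1: 0+8592+12·4·72=12048; k=2: 5136+92448+12·107·72=190032; k=3: 5712+0+12·12·72=16080 → min 12048.
Optimal order: (M1 ((M2 M3) M4)) with cost 12048.

12048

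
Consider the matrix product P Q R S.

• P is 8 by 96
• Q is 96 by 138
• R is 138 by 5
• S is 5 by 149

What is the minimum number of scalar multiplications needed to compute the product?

76040

Adjacent pairs: PQ = 8·96·138 = 105984; QR = 96·138·5 = 66240; RS = 138·5·149 = 102810.
Length 3: P..R: k=1: 0+66240+8·96·5=70080; k=2: 105984+0+8·138·5=111504 → min 70080 | Q..S: k=2: 0+102810+96·138·149=2076762; k=3: 66240+0+96·5·149=137760 → min 137760.
Length 4: P..S: k=1: 0+137760+8·96·149=252192; k=2: 105984+102810+8·138·149=373290; k=3: 70080+0+8·5·149=76040 → min 76040.
Optimal order: ((P (Q R)) S) with cost 76040.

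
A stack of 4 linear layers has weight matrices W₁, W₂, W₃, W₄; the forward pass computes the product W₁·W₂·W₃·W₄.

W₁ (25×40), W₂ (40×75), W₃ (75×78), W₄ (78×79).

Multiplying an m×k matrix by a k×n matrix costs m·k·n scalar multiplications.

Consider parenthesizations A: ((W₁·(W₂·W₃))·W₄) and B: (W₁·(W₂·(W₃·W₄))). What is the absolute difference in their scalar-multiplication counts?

Order A = ((W₁·(W₂·W₃))·W₄): (W₂·W₃): 40×75 by 75×78 → 40×78, cost 40·75·78 = 234000; (W₁·(W₂·W₃)): 25×40 by 40×78 → 25×78, cost 25·40·78 = 78000; cumulative 312000; ((W₁·(W₂·W₃))·W₄): 25×78 by 78×79 → 25×79, cost 25·78·79 = 154050; cumulative 466050. Total 466050.
Order B = (W₁·(W₂·(W₃·W₄))): (W₃·W₄): 75×78 by 78×79 → 75×79, cost 75·78·79 = 462150; (W₂·(W₃·W₄)): 40×75 by 75×79 → 40×79, cost 40·75·79 = 237000; cumulative 699150; (W₁·(W₂·(W₃·W₄))): 25×40 by 40×79 → 25×79, cost 25·40·79 = 79000; cumulative 778150. Total 778150.
Difference: |466050 − 778150| = 312100.

312100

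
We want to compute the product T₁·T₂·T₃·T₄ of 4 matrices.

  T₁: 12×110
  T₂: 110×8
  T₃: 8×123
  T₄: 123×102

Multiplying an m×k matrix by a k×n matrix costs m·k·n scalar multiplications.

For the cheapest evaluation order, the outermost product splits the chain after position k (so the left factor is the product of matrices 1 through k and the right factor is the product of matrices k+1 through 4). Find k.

2

Adjacent pairs: T₁T₂ = 12·110·8 = 10560; T₂T₃ = 110·8·123 = 108240; T₃T₄ = 8·123·102 = 100368.
Length 3: T₁..T₃: k=1: 0+108240+12·110·123=270600; k=2: 10560+0+12·8·123=22368 → min 22368 | T₂..T₄: k=2: 0+100368+110·8·102=190128; k=3: 108240+0+110·123·102=1488300 → min 190128.
Top-level splits: k=1: (T₁..T₁)·(T₂..T₄) → 0+190128+12·110·102 = 324768; k=2: (T₁..T₂)·(T₃..T₄) → 10560+100368+12·8·102 = 120720; k=3: (T₁..T₃)·(T₄..T₄) → 22368+0+12·123·102 = 172920.
Best split is after T₂, i.e. k = 2.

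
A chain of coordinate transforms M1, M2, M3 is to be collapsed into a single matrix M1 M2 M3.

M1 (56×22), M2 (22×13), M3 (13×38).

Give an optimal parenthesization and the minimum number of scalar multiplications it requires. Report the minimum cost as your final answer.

43680

(M1 (M2 M3)): cost 57684.
((M1 M2) M3): cost 43680.
Optimal: ((M1 M2) M3) with cost 43680.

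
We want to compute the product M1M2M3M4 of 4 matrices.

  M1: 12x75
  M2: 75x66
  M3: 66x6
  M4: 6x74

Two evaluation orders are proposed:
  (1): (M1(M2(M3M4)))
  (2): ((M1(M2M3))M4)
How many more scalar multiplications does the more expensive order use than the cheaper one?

Order (1) = (M1(M2(M3M4))): (M3M4): 66×6 by 6×74 → 66×74, cost 66·6·74 = 29304; (M2(M3M4)): 75×66 by 66×74 → 75×74, cost 75·66·74 = 366300; cumulative 395604; (M1(M2(M3M4))): 12×75 by 75×74 → 12×74, cost 12·75·74 = 66600; cumulative 462204. Total 462204.
Order (2) = ((M1(M2M3))M4): (M2M3): 75×66 by 66×6 → 75×6, cost 75·66·6 = 29700; (M1(M2M3)): 12×75 by 75×6 → 12×6, cost 12·75·6 = 5400; cumulative 35100; ((M1(M2M3))M4): 12×6 by 6×74 → 12×74, cost 12·6·74 = 5328; cumulative 40428. Total 40428.
Difference: |462204 − 40428| = 421776.

421776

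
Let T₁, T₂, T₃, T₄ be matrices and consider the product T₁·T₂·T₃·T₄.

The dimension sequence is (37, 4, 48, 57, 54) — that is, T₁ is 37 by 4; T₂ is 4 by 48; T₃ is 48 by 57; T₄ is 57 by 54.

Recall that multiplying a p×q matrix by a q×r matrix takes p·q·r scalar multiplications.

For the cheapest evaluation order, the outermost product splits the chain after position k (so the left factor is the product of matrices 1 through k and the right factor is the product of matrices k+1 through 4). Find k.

1

Adjacent pairs: T₁T₂ = 37·4·48 = 7104; T₂T₃ = 4·48·57 = 10944; T₃T₄ = 48·57·54 = 147744.
Length 3: T₁..T₃: k=1: 0+10944+37·4·57=19380; k=2: 7104+0+37·48·57=108336 → min 19380 | T₂..T₄: k=2: 0+147744+4·48·54=158112; k=3: 10944+0+4·57·54=23256 → min 23256.
Top-level splits: k=1: (T₁..T₁)·(T₂..T₄) → 0+23256+37·4·54 = 31248; k=2: (T₁..T₂)·(T₃..T₄) → 7104+147744+37·48·54 = 250752; k=3: (T₁..T₃)·(T₄..T₄) → 19380+0+37·57·54 = 133266.
Best split is after T₁, i.e. k = 1.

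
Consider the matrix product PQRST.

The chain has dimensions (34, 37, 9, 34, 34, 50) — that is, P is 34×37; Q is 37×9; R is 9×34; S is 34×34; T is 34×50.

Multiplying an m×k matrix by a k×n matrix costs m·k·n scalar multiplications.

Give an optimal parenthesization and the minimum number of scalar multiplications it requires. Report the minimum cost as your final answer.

Adjacent pairs: PQ = 34·37·9 = 11322; QR = 37·9·34 = 11322; RS = 9·34·34 = 10404; ST = 34·34·50 = 57800.
Length 3: P..R: k=1: 0+11322+34·37·34=54094; k=2: 11322+0+34·9·34=21726 → min 21726 | Q..S: k=2: 0+10404+37·9·34=21726; k=3: 11322+0+37·34·34=54094 → min 21726 | R..T: k=3: 0+57800+9·34·50=73100; k=4: 10404+0+9·34·50=25704 → min 25704.
Length 4: P..S: k=1: 0+21726+34·37·34=64498; k=2: 11322+10404+34·9·34=32130; k=3: 21726+0+34·34·34=61030 → min 32130 | Q..T: k=2: 0+25704+37·9·50=42354; k=3: 11322+57800+37·34·50=132022; k=4: 21726+0+37·34·50=84626 → min 42354.
Length 5: P..T: k=1: 0+42354+34·37·50=105254; k=2: 11322+25704+34·9·50=52326; k=3: 21726+57800+34·34·50=137326; k=4: 32130+0+34·34·50=89930 → min 52326.
Optimal parenthesization: ((PQ)((RS)T)) with cost 52326.

52326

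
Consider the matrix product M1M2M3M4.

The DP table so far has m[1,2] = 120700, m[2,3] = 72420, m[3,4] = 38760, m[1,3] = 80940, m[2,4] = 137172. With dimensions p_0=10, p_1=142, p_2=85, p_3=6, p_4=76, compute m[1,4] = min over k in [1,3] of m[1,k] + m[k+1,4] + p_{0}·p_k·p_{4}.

85500

m[1,4] = min over k∈[1,3] of m[1,k]+m[k+1,4]+p_{0}·p_k·p_{4}.
k=1: 0 + 137172 + 10·142·76 = 245092; k=2: 120700 + 38760 + 10·85·76 = 224060; k=3: 80940 + 0 + 10·6·76 = 85500.
Minimum: 85500 at k=3.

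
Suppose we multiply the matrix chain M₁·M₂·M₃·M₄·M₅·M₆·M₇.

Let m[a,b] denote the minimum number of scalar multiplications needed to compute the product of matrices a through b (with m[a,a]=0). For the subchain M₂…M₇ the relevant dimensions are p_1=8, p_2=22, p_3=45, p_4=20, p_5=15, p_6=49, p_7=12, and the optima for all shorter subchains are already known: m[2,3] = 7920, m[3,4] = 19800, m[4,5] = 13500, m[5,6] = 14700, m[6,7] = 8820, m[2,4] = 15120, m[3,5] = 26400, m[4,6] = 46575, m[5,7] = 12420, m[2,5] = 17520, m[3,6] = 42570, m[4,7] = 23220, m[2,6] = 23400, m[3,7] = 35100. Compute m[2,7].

m[2,7] = min over k∈[2,6] of m[2,k]+m[k+1,7]+p_{1}·p_k·p_{7}.
k=2: 0 + 35100 + 8·22·12 = 37212; k=3: 7920 + 23220 + 8·45·12 = 35460; k=4: 15120 + 12420 + 8·20·12 = 29460; k=5: 17520 + 8820 + 8·15·12 = 27780; k=6: 23400 + 0 + 8·49·12 = 28104.
Minimum: 27780 at k=5.

27780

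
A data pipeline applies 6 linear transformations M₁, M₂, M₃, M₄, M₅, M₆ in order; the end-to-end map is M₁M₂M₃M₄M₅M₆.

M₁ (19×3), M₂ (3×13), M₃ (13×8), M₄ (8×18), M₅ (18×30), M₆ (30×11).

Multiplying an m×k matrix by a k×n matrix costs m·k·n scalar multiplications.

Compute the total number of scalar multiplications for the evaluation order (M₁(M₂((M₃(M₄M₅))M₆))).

(M₄M₅): 8×18 by 18×30 → 8×30, cost 8·18·30 = 4320
(M₃(M₄M₅)): 13×8 by 8×30 → 13×30, cost 13·8·30 = 3120; cumulative 7440
((M₃(M₄M₅))M₆): 13×30 by 30×11 → 13×11, cost 13·30·11 = 4290; cumulative 11730
(M₂((M₃(M₄M₅))M₆)): 3×13 by 13×11 → 3×11, cost 3·13·11 = 429; cumulative 12159
(M₁(M₂((M₃(M₄M₅))M₆))): 19×3 by 3×11 → 19×11, cost 19·3·11 = 627; cumulative 12786
Total: 12786 scalar multiplications.

12786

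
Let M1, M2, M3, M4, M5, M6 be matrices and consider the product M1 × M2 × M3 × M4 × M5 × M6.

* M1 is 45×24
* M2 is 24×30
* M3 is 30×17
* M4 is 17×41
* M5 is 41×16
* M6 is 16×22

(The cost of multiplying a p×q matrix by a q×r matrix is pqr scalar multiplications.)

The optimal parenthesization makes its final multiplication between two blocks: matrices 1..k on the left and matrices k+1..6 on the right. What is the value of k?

Adjacent pairs: M1M2 = 45·24·30 = 32400; M2M3 = 24·30·17 = 12240; M3M4 = 30·17·41 = 20910; M4M5 = 17·41·16 = 11152; M5M6 = 41·16·22 = 14432.
Length 3: M1..M3: k=1: 0+12240+45·24·17=30600; k=2: 32400+0+45·30·17=55350 → min 30600 | M2..M4: k=2: 0+20910+24·30·41=50430; k=3: 12240+0+24·17·41=28968 → min 28968 | M3..M5: k=3: 0+11152+30·17·16=19312; k=4: 20910+0+30·41·16=40590 → min 19312 | M4..M6: k=4: 0+14432+17·41·22=29766; k=5: 11152+0+17·16·22=17136 → min 17136.
Length 4: M1..M4: k=1: 0+28968+45·24·41=73248; k=2: 32400+20910+45·30·41=108660; k=3: 30600+0+45·17·41=61965 → min 61965 | M2..M5: k=2: 0+19312+24·30·16=30832; k=3: 12240+11152+24·17·16=29920; k=4: 28968+0+24·41·16=44712 → min 29920 | M3..M6: k=3: 0+17136+30·17·22=28356; k=4: 20910+14432+30·41·22=62402; k=5: 19312+0+30·16·22=29872 → min 28356.
Length 5: M1..M5: k=1: 0+29920+45·24·16=47200; k=2: 32400+19312+45·30·16=73312; k=3: 30600+11152+45·17·16=53992; k=4: 61965+0+45·41·16=91485 → min 47200 | M2..M6: k=2: 0+28356+24·30·22=44196; k=3: 12240+17136+24·17·22=38352; k=4: 28968+14432+24·41·22=65048; k=5: 29920+0+24·16·22=38368 → min 38352.
Top-level splits: k=1: (M1..M1)·(M2..M6) → 0+38352+45·24·22 = 62112; k=2: (M1..M2)·(M3..M6) → 32400+28356+45·30·22 = 90456; k=3: (M1..M3)·(M4..M6) → 30600+17136+45·17·22 = 64566; k=4: (M1..M4)·(M5..M6) → 61965+14432+45·41·22 = 116987; k=5: (M1..M5)·(M6..M6) → 47200+0+45·16·22 = 63040.
Best split is after M1, i.e. k = 1.

1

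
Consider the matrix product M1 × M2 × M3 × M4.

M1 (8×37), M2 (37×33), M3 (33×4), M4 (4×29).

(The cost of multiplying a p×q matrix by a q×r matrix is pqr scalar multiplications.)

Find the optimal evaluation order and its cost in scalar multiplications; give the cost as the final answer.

6996

Adjacent pairs: M1M2 = 8·37·33 = 9768; M2M3 = 37·33·4 = 4884; M3M4 = 33·4·29 = 3828.
Length 3: M1..M3: k=1: 0+4884+8·37·4=6068; k=2: 9768+0+8·33·4=10824 → min 6068 | M2..M4: k=2: 0+3828+37·33·29=39237; k=3: 4884+0+37·4·29=9176 → min 9176.
Length 4: M1..M4: k=1: 0+9176+8·37·29=17760; k=2: 9768+3828+8·33·29=21252; k=3: 6068+0+8·4·29=6996 → min 6996.
Optimal parenthesization: ((M1 × (M2 × M3)) × M4) with cost 6996.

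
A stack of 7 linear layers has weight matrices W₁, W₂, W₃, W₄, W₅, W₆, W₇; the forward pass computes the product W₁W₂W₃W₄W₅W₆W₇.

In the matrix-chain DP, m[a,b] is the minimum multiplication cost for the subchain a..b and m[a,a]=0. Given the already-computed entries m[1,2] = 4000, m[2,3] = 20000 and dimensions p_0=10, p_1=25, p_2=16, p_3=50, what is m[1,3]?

m[1,3] = min over k∈[1,2] of m[1,k]+m[k+1,3]+p_{0}·p_k·p_{3}.
k=1: 0 + 20000 + 10·25·50 = 32500; k=2: 4000 + 0 + 10·16·50 = 12000.
Minimum: 12000 at k=2.

12000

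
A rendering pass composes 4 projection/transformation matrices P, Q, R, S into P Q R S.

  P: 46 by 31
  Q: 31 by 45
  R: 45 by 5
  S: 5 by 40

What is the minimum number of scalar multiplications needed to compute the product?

23305

Adjacent pairs: PQ = 46·31·45 = 64170; QR = 31·45·5 = 6975; RS = 45·5·40 = 9000.
Length 3: P..R: k=1: 0+6975+46·31·5=14105; k=2: 64170+0+46·45·5=74520 → min 14105 | Q..S: k=2: 0+9000+31·45·40=64800; k=3: 6975+0+31·5·40=13175 → min 13175.
Length 4: P..S: k=1: 0+13175+46·31·40=70215; k=2: 64170+9000+46·45·40=155970; k=3: 14105+0+46·5·40=23305 → min 23305.
Optimal order: ((P (Q R)) S) with cost 23305.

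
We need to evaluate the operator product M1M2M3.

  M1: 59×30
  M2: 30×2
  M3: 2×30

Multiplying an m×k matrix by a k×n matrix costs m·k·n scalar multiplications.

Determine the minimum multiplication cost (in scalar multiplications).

7080

Order (M1(M2M3)): (M2M3): 30×2 by 2×30 → 30×30, cost 30·2·30 = 1800; (M1(M2M3)): 59×30 by 30×30 → 59×30, cost 59·30·30 = 53100; cumulative 54900. Total 54900.
Order ((M1M2)M3): (M1M2): 59×30 by 30×2 → 59×2, cost 59·30·2 = 3540; ((M1M2)M3): 59×2 by 2×30 → 59×30, cost 59·2·30 = 3540; cumulative 7080. Total 7080.
Minimum: 7080.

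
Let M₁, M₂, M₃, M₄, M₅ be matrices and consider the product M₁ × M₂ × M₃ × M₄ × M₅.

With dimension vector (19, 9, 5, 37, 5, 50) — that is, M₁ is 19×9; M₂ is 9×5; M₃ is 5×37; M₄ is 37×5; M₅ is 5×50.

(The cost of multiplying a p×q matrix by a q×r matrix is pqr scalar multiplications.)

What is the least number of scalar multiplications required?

6755

Adjacent pairs: M₁M₂ = 19·9·5 = 855; M₂M₃ = 9·5·37 = 1665; M₃M₄ = 5·37·5 = 925; M₄M₅ = 37·5·50 = 9250.
Length 3: M₁..M₃: k=1: 0+1665+19·9·37=7992; k=2: 855+0+19·5·37=4370 → min 4370 | M₂..M₄: k=2: 0+925+9·5·5=1150; k=3: 1665+0+9·37·5=3330 → min 1150 | M₃..M₅: k=3: 0+9250+5·37·50=18500; k=4: 925+0+5·5·50=2175 → min 2175.
Length 4: M₁..M₄: k=1: 0+1150+19·9·5=2005; k=2: 855+925+19·5·5=2255; k=3: 4370+0+19·37·5=7885 → min 2005 | M₂..M₅: k=2: 0+2175+9·5·50=4425; k=3: 1665+9250+9·37·50=27565; k=4: 1150+0+9·5·50=3400 → min 3400.
Length 5: M₁..M₅: k=1: 0+3400+19·9·50=11950; k=2: 855+2175+19·5·50=7780; k=3: 4370+9250+19·37·50=48770; k=4: 2005+0+19·5·50=6755 → min 6755.
Optimal order: ((M₁ × (M₂ × (M₃ × M₄))) × M₅) with cost 6755.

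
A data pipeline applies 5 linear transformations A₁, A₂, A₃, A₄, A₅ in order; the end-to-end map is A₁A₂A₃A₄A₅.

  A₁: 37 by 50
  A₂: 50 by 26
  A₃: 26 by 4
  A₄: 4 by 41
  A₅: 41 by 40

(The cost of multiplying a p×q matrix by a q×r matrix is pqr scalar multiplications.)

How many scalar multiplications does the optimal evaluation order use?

Adjacent pairs: A₁A₂ = 37·50·26 = 48100; A₂A₃ = 50·26·4 = 5200; A₃A₄ = 26·4·41 = 4264; A₄A₅ = 4·41·40 = 6560.
Length 3: A₁..A₃: k=1: 0+5200+37·50·4=12600; k=2: 48100+0+37·26·4=51948 → min 12600 | A₂..A₄: k=2: 0+4264+50·26·41=57564; k=3: 5200+0+50·4·41=13400 → min 13400 | A₃..A₅: k=3: 0+6560+26·4·40=10720; k=4: 4264+0+26·41·40=46904 → min 10720.
Length 4: A₁..A₄: k=1: 0+13400+37·50·41=89250; k=2: 48100+4264+37·26·41=91806; k=3: 12600+0+37·4·41=18668 → min 18668 | A₂..A₅: k=2: 0+10720+50·26·40=62720; k=3: 5200+6560+50·4·40=19760; k=4: 13400+0+50·41·40=95400 → min 19760.
Length 5: A₁..A₅: k=1: 0+19760+37·50·40=93760; k=2: 48100+10720+37·26·40=97300; k=3: 12600+6560+37·4·40=25080; k=4: 18668+0+37·41·40=79348 → min 25080.
Optimal order: ((A₁(A₂A₃))(A₄A₅)) with cost 25080.

25080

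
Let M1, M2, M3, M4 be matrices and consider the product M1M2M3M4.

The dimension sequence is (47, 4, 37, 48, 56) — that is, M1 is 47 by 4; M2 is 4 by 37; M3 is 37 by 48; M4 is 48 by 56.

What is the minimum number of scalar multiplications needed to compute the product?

28384

Adjacent pairs: M1M2 = 47·4·37 = 6956; M2M3 = 4·37·48 = 7104; M3M4 = 37·48·56 = 99456.
Length 3: M1..M3: k=1: 0+7104+47·4·48=16128; k=2: 6956+0+47·37·48=90428 → min 16128 | M2..M4: k=2: 0+99456+4·37·56=107744; k=3: 7104+0+4·48·56=17856 → min 17856.
Length 4: M1..M4: k=1: 0+17856+47·4·56=28384; k=2: 6956+99456+47·37·56=203796; k=3: 16128+0+47·48·56=142464 → min 28384.
Optimal order: (M1((M2M3)M4)) with cost 28384.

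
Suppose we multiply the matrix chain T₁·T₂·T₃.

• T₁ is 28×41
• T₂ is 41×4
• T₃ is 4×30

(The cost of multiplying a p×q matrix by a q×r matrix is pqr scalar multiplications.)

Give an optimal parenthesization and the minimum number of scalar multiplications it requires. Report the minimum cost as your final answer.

(T₁·(T₂·T₃)): cost 39360.
((T₁·T₂)·T₃): cost 7952.
Optimal: ((T₁·T₂)·T₃) with cost 7952.

7952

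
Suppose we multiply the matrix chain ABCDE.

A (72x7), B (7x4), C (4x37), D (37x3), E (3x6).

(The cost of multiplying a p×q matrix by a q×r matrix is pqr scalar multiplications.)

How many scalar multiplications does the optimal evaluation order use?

Adjacent pairs: AB = 72·7·4 = 2016; BC = 7·4·37 = 1036; CD = 4·37·3 = 444; DE = 37·3·6 = 666.
Length 3: A..C: k=1: 0+1036+72·7·37=19684; k=2: 2016+0+72·4·37=12672 → min 12672 | B..D: k=2: 0+444+7·4·3=528; k=3: 1036+0+7·37·3=1813 → min 528 | C..E: k=3: 0+666+4·37·6=1554; k=4: 444+0+4·3·6=516 → min 516.
Length 4: A..D: k=1: 0+528+72·7·3=2040; k=2: 2016+444+72·4·3=3324; k=3: 12672+0+72·37·3=20664 → min 2040 | B..E: k=2: 0+516+7·4·6=684; k=3: 1036+666+7·37·6=3256; k=4: 528+0+7·3·6=654 → min 654.
Length 5: A..E: k=1: 0+654+72·7·6=3678; k=2: 2016+516+72·4·6=4260; k=3: 12672+666+72·37·6=29322; k=4: 2040+0+72·3·6=3336 → min 3336.
Optimal order: ((A(B(CD)))E) with cost 3336.

3336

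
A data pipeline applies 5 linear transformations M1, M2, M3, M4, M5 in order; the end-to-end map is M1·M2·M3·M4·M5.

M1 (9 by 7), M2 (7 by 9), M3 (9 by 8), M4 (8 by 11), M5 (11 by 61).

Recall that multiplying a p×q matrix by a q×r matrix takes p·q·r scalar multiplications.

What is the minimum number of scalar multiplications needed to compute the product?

Adjacent pairs: M1M2 = 9·7·9 = 567; M2M3 = 7·9·8 = 504; M3M4 = 9·8·11 = 792; M4M5 = 8·11·61 = 5368.
Length 3: M1..M3: k=1: 0+504+9·7·8=1008; k=2: 567+0+9·9·8=1215 → min 1008 | M2..M4: k=2: 0+792+7·9·11=1485; k=3: 504+0+7·8·11=1120 → min 1120 | M3..M5: k=3: 0+5368+9·8·61=9760; k=4: 792+0+9·11·61=6831 → min 6831.
Length 4: M1..M4: k=1: 0+1120+9·7·11=1813; k=2: 567+792+9·9·11=2250; k=3: 1008+0+9·8·11=1800 → min 1800 | M2..M5: k=2: 0+6831+7·9·61=10674; k=3: 504+5368+7·8·61=9288; k=4: 1120+0+7·11·61=5817 → min 5817.
Length 5: M1..M5: k=1: 0+5817+9·7·61=9660; k=2: 567+6831+9·9·61=12339; k=3: 1008+5368+9·8·61=10768; k=4: 1800+0+9·11·61=7839 → min 7839.
Optimal order: (((M1·(M2·M3))·M4)·M5) with cost 7839.

7839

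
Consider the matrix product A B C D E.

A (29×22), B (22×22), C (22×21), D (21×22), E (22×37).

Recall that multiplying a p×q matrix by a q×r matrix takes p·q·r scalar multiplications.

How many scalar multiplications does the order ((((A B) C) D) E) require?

(A B): 29×22 by 22×22 → 29×22, cost 29·22·22 = 14036
((A B) C): 29×22 by 22×21 → 29×21, cost 29·22·21 = 13398; cumulative 27434
(((A B) C) D): 29×21 by 21×22 → 29×22, cost 29·21·22 = 13398; cumulative 40832
((((A B) C) D) E): 29×22 by 22×37 → 29×37, cost 29·22·37 = 23606; cumulative 64438
Total: 64438 scalar multiplications.

64438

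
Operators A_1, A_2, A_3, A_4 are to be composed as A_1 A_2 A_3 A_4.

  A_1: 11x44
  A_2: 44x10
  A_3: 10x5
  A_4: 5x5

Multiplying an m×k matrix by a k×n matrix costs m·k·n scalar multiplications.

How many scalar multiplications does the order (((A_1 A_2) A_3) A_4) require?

(A_1 A_2): 11×44 by 44×10 → 11×10, cost 11·44·10 = 4840
((A_1 A_2) A_3): 11×10 by 10×5 → 11×5, cost 11·10·5 = 550; cumulative 5390
(((A_1 A_2) A_3) A_4): 11×5 by 5×5 → 11×5, cost 11·5·5 = 275; cumulative 5665
Total: 5665 scalar multiplications.

5665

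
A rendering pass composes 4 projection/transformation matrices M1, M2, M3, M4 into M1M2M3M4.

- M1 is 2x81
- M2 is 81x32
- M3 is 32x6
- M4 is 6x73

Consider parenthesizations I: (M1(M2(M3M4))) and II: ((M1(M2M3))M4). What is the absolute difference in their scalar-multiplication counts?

197658

Order I = (M1(M2(M3M4))): (M3M4): 32×6 by 6×73 → 32×73, cost 32·6·73 = 14016; (M2(M3M4)): 81×32 by 32×73 → 81×73, cost 81·32·73 = 189216; cumulative 203232; (M1(M2(M3M4))): 2×81 by 81×73 → 2×73, cost 2·81·73 = 11826; cumulative 215058. Total 215058.
Order II = ((M1(M2M3))M4): (M2M3): 81×32 by 32×6 → 81×6, cost 81·32·6 = 15552; (M1(M2M3)): 2×81 by 81×6 → 2×6, cost 2·81·6 = 972; cumulative 16524; ((M1(M2M3))M4): 2×6 by 6×73 → 2×73, cost 2·6·73 = 876; cumulative 17400. Total 17400.
Difference: |215058 − 17400| = 197658.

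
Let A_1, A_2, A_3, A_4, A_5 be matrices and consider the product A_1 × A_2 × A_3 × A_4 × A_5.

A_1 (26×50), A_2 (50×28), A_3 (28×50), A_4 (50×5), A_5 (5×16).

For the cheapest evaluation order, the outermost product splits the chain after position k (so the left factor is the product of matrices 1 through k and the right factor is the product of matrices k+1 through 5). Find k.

4

Adjacent pairs: A_1A_2 = 26·50·28 = 36400; A_2A_3 = 50·28·50 = 70000; A_3A_4 = 28·50·5 = 7000; A_4A_5 = 50·5·16 = 4000.
Length 3: A_1..A_3: k=1: 0+70000+26·50·50=135000; k=2: 36400+0+26·28·50=72800 → min 72800 | A_2..A_4: k=2: 0+7000+50·28·5=14000; k=3: 70000+0+50·50·5=82500 → min 14000 | A_3..A_5: k=3: 0+4000+28·50·16=26400; k=4: 7000+0+28·5·16=9240 → min 9240.
Length 4: A_1..A_4: k=1: 0+14000+26·50·5=20500; k=2: 36400+7000+26·28·5=47040; k=3: 72800+0+26·50·5=79300 → min 20500 | A_2..A_5: k=2: 0+9240+50·28·16=31640; k=3: 70000+4000+50·50·16=114000; k=4: 14000+0+50·5·16=18000 → min 18000.
Top-level splits: k=1: (A_1..A_1)·(A_2..A_5) → 0+18000+26·50·16 = 38800; k=2: (A_1..A_2)·(A_3..A_5) → 36400+9240+26·28·16 = 57288; k=3: (A_1..A_3)·(A_4..A_5) → 72800+4000+26·50·16 = 97600; k=4: (A_1..A_4)·(A_5..A_5) → 20500+0+26·5·16 = 22580.
Best split is after A_4, i.e. k = 4.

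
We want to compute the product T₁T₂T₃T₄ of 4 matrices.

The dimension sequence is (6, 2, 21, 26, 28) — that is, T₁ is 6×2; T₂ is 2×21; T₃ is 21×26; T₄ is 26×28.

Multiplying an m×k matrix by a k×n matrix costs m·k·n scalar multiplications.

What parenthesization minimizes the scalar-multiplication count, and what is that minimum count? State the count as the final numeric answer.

Adjacent pairs: T₁T₂ = 6·2·21 = 252; T₂T₃ = 2·21·26 = 1092; T₃T₄ = 21·26·28 = 15288.
Length 3: T₁..T₃: k=1: 0+1092+6·2·26=1404; k=2: 252+0+6·21·26=3528 → min 1404 | T₂..T₄: k=2: 0+15288+2·21·28=16464; k=3: 1092+0+2·26·28=2548 → min 2548.
Length 4: T₁..T₄: k=1: 0+2548+6·2·28=2884; k=2: 252+15288+6·21·28=19068; k=3: 1404+0+6·26·28=5772 → min 2884.
Optimal parenthesization: (T₁((T₂T₃)T₄)) with cost 2884.

2884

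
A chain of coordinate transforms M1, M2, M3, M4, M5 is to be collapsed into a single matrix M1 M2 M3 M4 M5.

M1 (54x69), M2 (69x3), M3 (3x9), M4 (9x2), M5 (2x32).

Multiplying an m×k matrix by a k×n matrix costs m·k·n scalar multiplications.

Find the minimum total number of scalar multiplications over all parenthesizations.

11376

Adjacent pairs: M1M2 = 54·69·3 = 11178; M2M3 = 69·3·9 = 1863; M3M4 = 3·9·2 = 54; M4M5 = 9·2·32 = 576.
Length 3: M1..M3: k=1: 0+1863+54·69·9=35397; k=2: 11178+0+54·3·9=12636 → min 12636 | M2..M4: k=2: 0+54+69·3·2=468; k=3: 1863+0+69·9·2=3105 → min 468 | M3..M5: k=3: 0+576+3·9·32=1440; k=4: 54+0+3·2·32=246 → min 246.
Length 4: M1..M4: k=1: 0+468+54·69·2=7920; k=2: 11178+54+54·3·2=11556; k=3: 12636+0+54·9·2=13608 → min 7920 | M2..M5: k=2: 0+246+69·3·32=6870; k=3: 1863+576+69·9·32=22311; k=4: 468+0+69·2·32=4884 → min 4884.
Length 5: M1..M5: k=1: 0+4884+54·69·32=124116; k=2: 11178+246+54·3·32=16608; k=3: 12636+576+54·9·32=28764; k=4: 7920+0+54·2·32=11376 → min 11376.
Optimal order: ((M1 (M2 (M3 M4))) M5) with cost 11376.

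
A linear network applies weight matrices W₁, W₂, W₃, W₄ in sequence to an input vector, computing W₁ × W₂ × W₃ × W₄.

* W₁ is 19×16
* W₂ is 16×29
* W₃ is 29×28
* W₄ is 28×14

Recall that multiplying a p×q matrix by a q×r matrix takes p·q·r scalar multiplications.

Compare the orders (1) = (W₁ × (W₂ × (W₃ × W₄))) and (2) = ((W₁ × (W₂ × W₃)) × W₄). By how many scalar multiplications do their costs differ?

6832

Order (1) = (W₁ × (W₂ × (W₃ × W₄))): (W₃ × W₄): 29×28 by 28×14 → 29×14, cost 29·28·14 = 11368; (W₂ × (W₃ × W₄)): 16×29 by 29×14 → 16×14, cost 16·29·14 = 6496; cumulative 17864; (W₁ × (W₂ × (W₃ × W₄))): 19×16 by 16×14 → 19×14, cost 19·16·14 = 4256; cumulative 22120. Total 22120.
Order (2) = ((W₁ × (W₂ × W₃)) × W₄): (W₂ × W₃): 16×29 by 29×28 → 16×28, cost 16·29·28 = 12992; (W₁ × (W₂ × W₃)): 19×16 by 16×28 → 19×28, cost 19·16·28 = 8512; cumulative 21504; ((W₁ × (W₂ × W₃)) × W₄): 19×28 by 28×14 → 19×14, cost 19·28·14 = 7448; cumulative 28952. Total 28952.
Difference: |22120 − 28952| = 6832.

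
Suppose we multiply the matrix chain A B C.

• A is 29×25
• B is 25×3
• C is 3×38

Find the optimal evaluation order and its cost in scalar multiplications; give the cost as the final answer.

(A (B C)): cost 30400.
((A B) C): cost 5481.
Optimal: ((A B) C) with cost 5481.

5481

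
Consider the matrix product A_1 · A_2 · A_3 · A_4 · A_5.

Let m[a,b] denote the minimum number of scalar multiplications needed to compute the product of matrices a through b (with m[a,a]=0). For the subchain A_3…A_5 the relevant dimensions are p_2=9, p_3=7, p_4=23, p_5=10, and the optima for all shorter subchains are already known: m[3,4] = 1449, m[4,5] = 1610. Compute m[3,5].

m[3,5] = min over k∈[3,4] of m[3,k]+m[k+1,5]+p_{2}·p_k·p_{5}.
k=3: 0 + 1610 + 9·7·10 = 2240; k=4: 1449 + 0 + 9·23·10 = 3519.
Minimum: 2240 at k=3.

2240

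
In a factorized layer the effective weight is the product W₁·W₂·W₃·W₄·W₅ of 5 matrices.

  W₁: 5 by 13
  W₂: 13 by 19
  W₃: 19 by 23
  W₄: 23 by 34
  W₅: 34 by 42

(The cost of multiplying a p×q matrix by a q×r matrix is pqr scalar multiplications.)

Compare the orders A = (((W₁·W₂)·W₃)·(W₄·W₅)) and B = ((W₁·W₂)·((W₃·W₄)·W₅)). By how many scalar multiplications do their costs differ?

6121

Order A = (((W₁·W₂)·W₃)·(W₄·W₅)): (W₁·W₂): 5×13 by 13×19 → 5×19, cost 5·13·19 = 1235; ((W₁·W₂)·W₃): 5×19 by 19×23 → 5×23, cost 5·19·23 = 2185; cumulative 3420; (W₄·W₅): 23×34 by 34×42 → 23×42, cost 23·34·42 = 32844; (((W₁·W₂)·W₃)·(W₄·W₅)): 5×23 by 23×42 → 5×42, cost 5·23·42 = 4830; cumulative 41094. Total 41094.
Order B = ((W₁·W₂)·((W₃·W₄)·W₅)): (W₁·W₂): 5×13 by 13×19 → 5×19, cost 5·13·19 = 1235; (W₃·W₄): 19×23 by 23×34 → 19×34, cost 19·23·34 = 14858; ((W₃·W₄)·W₅): 19×34 by 34×42 → 19×42, cost 19·34·42 = 27132; cumulative 41990; ((W₁·W₂)·((W₃·W₄)·W₅)): 5×19 by 19×42 → 5×42, cost 5·19·42 = 3990; cumulative 47215. Total 47215.
Difference: |41094 − 47215| = 6121.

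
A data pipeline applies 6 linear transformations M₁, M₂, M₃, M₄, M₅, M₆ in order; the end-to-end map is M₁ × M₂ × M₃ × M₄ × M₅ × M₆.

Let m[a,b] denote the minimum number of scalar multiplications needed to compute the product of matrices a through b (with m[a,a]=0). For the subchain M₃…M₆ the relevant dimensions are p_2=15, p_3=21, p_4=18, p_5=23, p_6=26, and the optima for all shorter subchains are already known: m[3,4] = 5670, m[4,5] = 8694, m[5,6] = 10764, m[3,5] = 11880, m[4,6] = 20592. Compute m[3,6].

m[3,6] = min over k∈[3,5] of m[3,k]+m[k+1,6]+p_{2}·p_k·p_{6}.
k=3: 0 + 20592 + 15·21·26 = 28782; k=4: 5670 + 10764 + 15·18·26 = 23454; k=5: 11880 + 0 + 15·23·26 = 20850.
Minimum: 20850 at k=5.

20850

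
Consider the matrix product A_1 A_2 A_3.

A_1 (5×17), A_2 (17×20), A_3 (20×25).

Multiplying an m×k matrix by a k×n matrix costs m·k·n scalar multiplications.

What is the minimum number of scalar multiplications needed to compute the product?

4200

Order (A_1 (A_2 A_3)): (A_2 A_3): 17×20 by 20×25 → 17×25, cost 17·20·25 = 8500; (A_1 (A_2 A_3)): 5×17 by 17×25 → 5×25, cost 5·17·25 = 2125; cumulative 10625. Total 10625.
Order ((A_1 A_2) A_3): (A_1 A_2): 5×17 by 17×20 → 5×20, cost 5·17·20 = 1700; ((A_1 A_2) A_3): 5×20 by 20×25 → 5×25, cost 5·20·25 = 2500; cumulative 4200. Total 4200.
Minimum: 4200.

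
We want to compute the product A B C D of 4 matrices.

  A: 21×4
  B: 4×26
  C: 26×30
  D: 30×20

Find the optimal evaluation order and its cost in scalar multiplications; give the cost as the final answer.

Adjacent pairs: AB = 21·4·26 = 2184; BC = 4·26·30 = 3120; CD = 26·30·20 = 15600.
Length 3: A..C: k=1: 0+3120+21·4·30=5640; k=2: 2184+0+21·26·30=18564 → min 5640 | B..D: k=2: 0+15600+4·26·20=17680; k=3: 3120+0+4·30·20=5520 → min 5520.
Length 4: A..D: k=1: 0+5520+21·4·20=7200; k=2: 2184+15600+21·26·20=28704; k=3: 5640+0+21·30·20=18240 → min 7200.
Optimal parenthesization: (A ((B C) D)) with cost 7200.

7200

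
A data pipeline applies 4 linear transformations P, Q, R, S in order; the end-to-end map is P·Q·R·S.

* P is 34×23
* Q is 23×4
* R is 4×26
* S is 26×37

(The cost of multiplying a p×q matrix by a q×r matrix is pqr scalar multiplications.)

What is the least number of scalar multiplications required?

Adjacent pairs: PQ = 34·23·4 = 3128; QR = 23·4·26 = 2392; RS = 4·26·37 = 3848.
Length 3: P..R: k=1: 0+2392+34·23·26=22724; k=2: 3128+0+34·4·26=6664 → min 6664 | Q..S: k=2: 0+3848+23·4·37=7252; k=3: 2392+0+23·26·37=24518 → min 7252.
Length 4: P..S: k=1: 0+7252+34·23·37=36186; k=2: 3128+3848+34·4·37=12008; k=3: 6664+0+34·26·37=39372 → min 12008.
Optimal order: ((P·Q)·(R·S)) with cost 12008.

12008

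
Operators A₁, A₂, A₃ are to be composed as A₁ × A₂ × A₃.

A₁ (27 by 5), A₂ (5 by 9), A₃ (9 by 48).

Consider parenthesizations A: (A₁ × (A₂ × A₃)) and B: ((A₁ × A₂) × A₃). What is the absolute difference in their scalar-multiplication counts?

Order A = (A₁ × (A₂ × A₃)): (A₂ × A₃): 5×9 by 9×48 → 5×48, cost 5·9·48 = 2160; (A₁ × (A₂ × A₃)): 27×5 by 5×48 → 27×48, cost 27·5·48 = 6480; cumulative 8640. Total 8640.
Order B = ((A₁ × A₂) × A₃): (A₁ × A₂): 27×5 by 5×9 → 27×9, cost 27·5·9 = 1215; ((A₁ × A₂) × A₃): 27×9 by 9×48 → 27×48, cost 27·9·48 = 11664; cumulative 12879. Total 12879.
Difference: |8640 − 12879| = 4239.

4239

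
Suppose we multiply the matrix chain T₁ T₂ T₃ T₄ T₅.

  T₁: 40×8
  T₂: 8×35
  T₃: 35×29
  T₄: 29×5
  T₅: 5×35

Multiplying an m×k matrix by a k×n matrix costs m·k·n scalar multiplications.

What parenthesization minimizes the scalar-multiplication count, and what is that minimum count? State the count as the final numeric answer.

15075

Adjacent pairs: T₁T₂ = 40·8·35 = 11200; T₂T₃ = 8·35·29 = 8120; T₃T₄ = 35·29·5 = 5075; T₄T₅ = 29·5·35 = 5075.
Length 3: T₁..T₃: k=1: 0+8120+40·8·29=17400; k=2: 11200+0+40·35·29=51800 → min 17400 | T₂..T₄: k=2: 0+5075+8·35·5=6475; k=3: 8120+0+8·29·5=9280 → min 6475 | T₃..T₅: k=3: 0+5075+35·29·35=40600; k=4: 5075+0+35·5·35=11200 → min 11200.
Length 4: T₁..T₄: k=1: 0+6475+40·8·5=8075; k=2: 11200+5075+40·35·5=23275; k=3: 17400+0+40·29·5=23200 → min 8075 | T₂..T₅: k=2: 0+11200+8·35·35=21000; k=3: 8120+5075+8·29·35=21315; k=4: 6475+0+8·5·35=7875 → min 7875.
Length 5: T₁..T₅: k=1: 0+7875+40·8·35=19075; k=2: 11200+11200+40·35·35=71400; k=3: 17400+5075+40·29·35=63075; k=4: 8075+0+40·5·35=15075 → min 15075.
Optimal parenthesization: ((T₁ (T₂ (T₃ T₄))) T₅) with cost 15075.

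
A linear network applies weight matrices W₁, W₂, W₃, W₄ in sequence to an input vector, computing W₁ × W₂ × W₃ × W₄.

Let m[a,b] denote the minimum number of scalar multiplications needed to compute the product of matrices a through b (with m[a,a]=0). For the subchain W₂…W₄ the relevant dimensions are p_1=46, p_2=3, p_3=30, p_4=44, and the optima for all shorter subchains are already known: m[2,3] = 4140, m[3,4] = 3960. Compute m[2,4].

m[2,4] = min over k∈[2,3] of m[2,k]+m[k+1,4]+p_{1}·p_k·p_{4}.
k=2: 0 + 3960 + 46·3·44 = 10032; k=3: 4140 + 0 + 46·30·44 = 64860.
Minimum: 10032 at k=2.

10032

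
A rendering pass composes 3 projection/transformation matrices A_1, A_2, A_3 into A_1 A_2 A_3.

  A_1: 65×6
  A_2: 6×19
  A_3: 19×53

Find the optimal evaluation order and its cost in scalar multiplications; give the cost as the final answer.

(A_1 (A_2 A_3)): cost 26712.
((A_1 A_2) A_3): cost 72865.
Optimal: (A_1 (A_2 A_3)) with cost 26712.

26712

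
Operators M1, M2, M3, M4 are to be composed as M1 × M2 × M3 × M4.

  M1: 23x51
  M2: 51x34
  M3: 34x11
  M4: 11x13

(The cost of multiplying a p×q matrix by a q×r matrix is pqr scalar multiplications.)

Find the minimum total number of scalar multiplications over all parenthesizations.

Adjacent pairs: M1M2 = 23·51·34 = 39882; M2M3 = 51·34·11 = 19074; M3M4 = 34·11·13 = 4862.
Length 3: M1..M3: k=1: 0+19074+23·51·11=31977; k=2: 39882+0+23·34·11=48484 → min 31977 | M2..M4: k=2: 0+4862+51·34·13=27404; k=3: 19074+0+51·11·13=26367 → min 26367.
Length 4: M1..M4: k=1: 0+26367+23·51·13=41616; k=2: 39882+4862+23·34·13=54910; k=3: 31977+0+23·11·13=35266 → min 35266.
Optimal order: ((M1 × (M2 × M3)) × M4) with cost 35266.

35266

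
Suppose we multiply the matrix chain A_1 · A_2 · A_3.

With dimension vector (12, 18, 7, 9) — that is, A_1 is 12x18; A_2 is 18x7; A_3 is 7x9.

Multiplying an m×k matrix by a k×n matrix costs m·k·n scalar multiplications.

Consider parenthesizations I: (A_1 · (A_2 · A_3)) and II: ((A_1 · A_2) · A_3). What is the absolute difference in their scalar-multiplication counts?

Order I = (A_1 · (A_2 · A_3)): (A_2 · A_3): 18×7 by 7×9 → 18×9, cost 18·7·9 = 1134; (A_1 · (A_2 · A_3)): 12×18 by 18×9 → 12×9, cost 12·18·9 = 1944; cumulative 3078. Total 3078.
Order II = ((A_1 · A_2) · A_3): (A_1 · A_2): 12×18 by 18×7 → 12×7, cost 12·18·7 = 1512; ((A_1 · A_2) · A_3): 12×7 by 7×9 → 12×9, cost 12·7·9 = 756; cumulative 2268. Total 2268.
Difference: |3078 − 2268| = 810.

810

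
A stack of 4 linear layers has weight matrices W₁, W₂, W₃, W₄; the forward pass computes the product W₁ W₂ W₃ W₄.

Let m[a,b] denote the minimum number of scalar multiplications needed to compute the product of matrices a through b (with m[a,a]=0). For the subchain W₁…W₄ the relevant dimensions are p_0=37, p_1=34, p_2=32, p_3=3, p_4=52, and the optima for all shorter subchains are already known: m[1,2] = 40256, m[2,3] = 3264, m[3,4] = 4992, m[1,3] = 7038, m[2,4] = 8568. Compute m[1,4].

m[1,4] = min over k∈[1,3] of m[1,k]+m[k+1,4]+p_{0}·p_k·p_{4}.
k=1: 0 + 8568 + 37·34·52 = 73984; k=2: 40256 + 4992 + 37·32·52 = 106816; k=3: 7038 + 0 + 37·3·52 = 12810.
Minimum: 12810 at k=3.

12810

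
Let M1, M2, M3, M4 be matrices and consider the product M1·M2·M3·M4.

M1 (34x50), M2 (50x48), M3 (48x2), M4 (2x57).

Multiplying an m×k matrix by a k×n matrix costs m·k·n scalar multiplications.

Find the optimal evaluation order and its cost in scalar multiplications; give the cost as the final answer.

12076

Adjacent pairs: M1M2 = 34·50·48 = 81600; M2M3 = 50·48·2 = 4800; M3M4 = 48·2·57 = 5472.
Length 3: M1..M3: k=1: 0+4800+34·50·2=8200; k=2: 81600+0+34·48·2=84864 → min 8200 | M2..M4: k=2: 0+5472+50·48·57=142272; k=3: 4800+0+50·2·57=10500 → min 10500.
Length 4: M1..M4: k=1: 0+10500+34·50·57=107400; k=2: 81600+5472+34·48·57=180096; k=3: 8200+0+34·2·57=12076 → min 12076.
Optimal parenthesization: ((M1·(M2·M3))·M4) with cost 12076.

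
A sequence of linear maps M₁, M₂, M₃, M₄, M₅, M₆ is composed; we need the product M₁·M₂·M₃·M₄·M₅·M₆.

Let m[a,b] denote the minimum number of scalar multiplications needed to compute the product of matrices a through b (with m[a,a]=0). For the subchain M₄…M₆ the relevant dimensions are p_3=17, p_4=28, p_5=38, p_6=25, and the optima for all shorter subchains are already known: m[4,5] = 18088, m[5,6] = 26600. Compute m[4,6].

m[4,6] = min over k∈[4,5] of m[4,k]+m[k+1,6]+p_{3}·p_k·p_{6}.
k=4: 0 + 26600 + 17·28·25 = 38500; k=5: 18088 + 0 + 17·38·25 = 34238.
Minimum: 34238 at k=5.

34238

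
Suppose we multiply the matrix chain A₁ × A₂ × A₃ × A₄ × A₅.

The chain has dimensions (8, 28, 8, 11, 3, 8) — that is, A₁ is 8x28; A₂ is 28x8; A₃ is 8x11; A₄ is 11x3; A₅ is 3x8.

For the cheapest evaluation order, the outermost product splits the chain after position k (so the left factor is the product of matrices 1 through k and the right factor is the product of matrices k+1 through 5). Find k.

Adjacent pairs: A₁A₂ = 8·28·8 = 1792; A₂A₃ = 28·8·11 = 2464; A₃A₄ = 8·11·3 = 264; A₄A₅ = 11·3·8 = 264.
Length 3: A₁..A₃: k=1: 0+2464+8·28·11=4928; k=2: 1792+0+8·8·11=2496 → min 2496 | A₂..A₄: k=2: 0+264+28·8·3=936; k=3: 2464+0+28·11·3=3388 → min 936 | A₃..A₅: k=3: 0+264+8·11·8=968; k=4: 264+0+8·3·8=456 → min 456.
Length 4: A₁..A₄: k=1: 0+936+8·28·3=1608; k=2: 1792+264+8·8·3=2248; k=3: 2496+0+8·11·3=2760 → min 1608 | A₂..A₅: k=2: 0+456+28·8·8=2248; k=3: 2464+264+28·11·8=5192; k=4: 936+0+28·3·8=1608 → min 1608.
Top-level splits: k=1: (A₁..A₁)·(A₂..A₅) → 0+1608+8·28·8 = 3400; k=2: (A₁..A₂)·(A₃..A₅) → 1792+456+8·8·8 = 2760; k=3: (A₁..A₃)·(A₄..A₅) → 2496+264+8·11·8 = 3464; k=4: (A₁..A₄)·(A₅..A₅) → 1608+0+8·3·8 = 1800.
Best split is after A₄, i.e. k = 4.

4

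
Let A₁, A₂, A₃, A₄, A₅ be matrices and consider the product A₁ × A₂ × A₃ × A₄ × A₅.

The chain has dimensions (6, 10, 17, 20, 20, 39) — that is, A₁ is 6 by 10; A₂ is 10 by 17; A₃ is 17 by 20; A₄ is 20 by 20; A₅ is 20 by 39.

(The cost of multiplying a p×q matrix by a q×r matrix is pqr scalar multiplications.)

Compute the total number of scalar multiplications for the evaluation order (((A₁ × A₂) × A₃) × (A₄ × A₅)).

(A₁ × A₂): 6×10 by 10×17 → 6×17, cost 6·10·17 = 1020
((A₁ × A₂) × A₃): 6×17 by 17×20 → 6×20, cost 6·17·20 = 2040; cumulative 3060
(A₄ × A₅): 20×20 by 20×39 → 20×39, cost 20·20·39 = 15600
(((A₁ × A₂) × A₃) × (A₄ × A₅)): 6×20 by 20×39 → 6×39, cost 6·20·39 = 4680; cumulative 23340
Total: 23340 scalar multiplications.

23340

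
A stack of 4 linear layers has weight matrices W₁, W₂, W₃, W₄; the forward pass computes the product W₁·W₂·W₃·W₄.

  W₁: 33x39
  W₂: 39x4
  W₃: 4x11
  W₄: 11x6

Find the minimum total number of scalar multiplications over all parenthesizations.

Adjacent pairs: W₁W₂ = 33·39·4 = 5148; W₂W₃ = 39·4·11 = 1716; W₃W₄ = 4·11·6 = 264.
Length 3: W₁..W₃: k=1: 0+1716+33·39·11=15873; k=2: 5148+0+33·4·11=6600 → min 6600 | W₂..W₄: k=2: 0+264+39·4·6=1200; k=3: 1716+0+39·11·6=4290 → min 1200.
Length 4: W₁..W₄: k=1: 0+1200+33·39·6=8922; k=2: 5148+264+33·4·6=6204; k=3: 6600+0+33·11·6=8778 → min 6204.
Optimal order: ((W₁·W₂)·(W₃·W₄)) with cost 6204.

6204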